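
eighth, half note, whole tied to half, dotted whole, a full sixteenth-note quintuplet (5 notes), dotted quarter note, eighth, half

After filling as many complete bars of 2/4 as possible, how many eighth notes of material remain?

3

One bar of 2/4 = 4 eighth notes.
Convert each value to eighth notes: eighth = 1; half note = 4; whole tied to half (whole + half) = 12; dotted whole = 12; a full sixteenth-note quintuplet (5 notes) (five quintuplet sixteenths span one quarter) = 2; dotted quarter note = 3; eighth = 1; half = 4.
Altogether 1 + 4 + 12 + 12 + 2 + 3 + 1 + 4 = 39.
39 ÷ 4 = 9 complete bars with 3 eighth notes remaining.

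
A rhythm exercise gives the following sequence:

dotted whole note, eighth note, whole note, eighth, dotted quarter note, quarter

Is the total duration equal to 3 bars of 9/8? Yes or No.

One bar of 9/8 = 9 eighth notes, so 3 bars = 27.
In eighth notes: dotted whole note = 12; eighth note = 1; whole note = 8; eighth = 1; dotted quarter note = 3; quarter = 2.
Sum: 12 + 1 + 8 + 1 + 3 + 2 = 27.
27 equals 27, so the answer is Yes.

Yes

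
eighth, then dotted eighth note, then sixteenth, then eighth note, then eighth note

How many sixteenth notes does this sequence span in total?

10

Working in sixteenth notes: eighth = 2; dotted eighth note = 3; sixteenth = 1; eighth note = 2; eighth note = 2.
Sum: 2 + 3 + 1 + 2 + 2 = 10 sixteenth notes.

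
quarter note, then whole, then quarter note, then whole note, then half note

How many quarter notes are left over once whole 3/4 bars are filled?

0

One bar of 3/4 = 3 quarter notes.
Each duration in quarter notes: quarter note = 1; whole = 4; quarter note = 1; whole note = 4; half note = 2.
Adding: 1 + 4 + 1 + 4 + 2 = 12.
12 ÷ 3 = 4 complete bars with 0 quarter notes remaining.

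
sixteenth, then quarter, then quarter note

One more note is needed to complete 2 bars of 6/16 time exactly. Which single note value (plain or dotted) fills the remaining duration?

dotted eighth note

2 bars of 6/16 = 12 sixteenth notes.
Express everything in sixteenth notes: sixteenth = 1; quarter = 4; quarter note = 4.
Altogether 1 + 4 + 4 = 9.
Remaining: 12 − 9 = 3 sixteenth notes, which is a dotted eighth note.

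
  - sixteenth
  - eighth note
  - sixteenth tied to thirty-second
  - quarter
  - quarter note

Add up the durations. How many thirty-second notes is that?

25

Working in thirty-second notes: sixteenth = 2; eighth note = 4; sixteenth tied to thirty-second (sixteenth + thirty-second) = 3; quarter = 8; quarter note = 8.
Sum: 2 + 4 + 3 + 8 + 8 = 25 thirty-second notes.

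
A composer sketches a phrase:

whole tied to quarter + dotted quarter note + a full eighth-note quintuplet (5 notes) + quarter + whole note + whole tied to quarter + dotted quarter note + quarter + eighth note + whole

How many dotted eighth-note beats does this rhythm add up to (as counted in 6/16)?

34

One dotted eighth-note beat = 3 sixteenth notes.
Working in sixteenth notes: whole tied to quarter (whole + quarter) = 20; dotted quarter note = 6; a full eighth-note quintuplet (5 notes) (five quintuplet eighths span one half) = 8; quarter = 4; whole note = 16; whole tied to quarter (whole + quarter) = 20; dotted quarter note = 6; quarter = 4; eighth note = 2; whole = 16.
Sum: 20 + 6 + 8 + 4 + 16 + 20 + 6 + 4 + 2 + 16 = 102.
102 ÷ 3 = 34 beats.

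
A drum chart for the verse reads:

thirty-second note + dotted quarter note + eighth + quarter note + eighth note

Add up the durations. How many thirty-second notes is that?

29

Convert each value to thirty-second notes: thirty-second note = 1; dotted quarter note = 12; eighth = 4; quarter note = 8; eighth note = 4.
Adding: 1 + 12 + 4 + 8 + 4 = 29 thirty-second notes.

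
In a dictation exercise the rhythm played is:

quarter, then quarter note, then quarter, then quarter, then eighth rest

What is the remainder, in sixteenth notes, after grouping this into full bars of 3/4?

One bar of 3/4 = 6 eighth notes.
Convert each value to eighth notes: quarter = 2; quarter note = 2; quarter = 2; quarter = 2; eighth rest = 1.
Adding: 2 + 2 + 2 + 2 + 1 = 9.
9 ÷ 6 = 1 complete bar with 3 eighth notes remaining = 6 sixteenth notes.

6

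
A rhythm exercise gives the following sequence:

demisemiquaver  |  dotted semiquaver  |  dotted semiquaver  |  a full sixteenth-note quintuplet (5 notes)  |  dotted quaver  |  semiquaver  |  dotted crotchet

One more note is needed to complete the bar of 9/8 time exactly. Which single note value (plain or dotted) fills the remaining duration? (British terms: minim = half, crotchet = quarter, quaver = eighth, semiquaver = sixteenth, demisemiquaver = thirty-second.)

thirty-second note

The bar of 9/8 = 36 thirty-second notes.
Express everything in thirty-second notes: demisemiquaver = 1; dotted semiquaver = 3; dotted semiquaver = 3; a full sixteenth-note quintuplet (5 notes) (five quintuplet sixteenths span one quarter) = 8; dotted quaver = 6; semiquaver = 2; dotted crotchet = 12.
Total: 1 + 3 + 3 + 8 + 6 + 2 + 12 = 35.
Remaining: 36 − 35 = 1 thirty-second note, which is a thirty-second note.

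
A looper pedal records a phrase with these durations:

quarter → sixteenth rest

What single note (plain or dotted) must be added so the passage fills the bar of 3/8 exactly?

The bar of 3/8 = 6 sixteenth notes.
Each duration in sixteenth notes: quarter = 4; sixteenth rest = 1.
Sum: 4 + 1 = 5.
Remaining: 6 − 5 = 1 sixteenth note, which is a sixteenth note.

sixteenth note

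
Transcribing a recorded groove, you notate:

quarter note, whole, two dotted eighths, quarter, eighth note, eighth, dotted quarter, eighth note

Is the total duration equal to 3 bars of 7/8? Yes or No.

Yes

One bar of 7/8 = 14 sixteenth notes, so 3 bars = 42.
Working in sixteenth notes: quarter note = 4; whole = 16; dotted eighth = 3; dotted eighth = 3; quarter = 4; eighth note = 2; eighth = 2; dotted quarter = 6; eighth note = 2.
Sum: 4 + 16 + 3 + 3 + 4 + 2 + 2 + 6 + 2 = 42.
42 equals 42, so the answer is Yes.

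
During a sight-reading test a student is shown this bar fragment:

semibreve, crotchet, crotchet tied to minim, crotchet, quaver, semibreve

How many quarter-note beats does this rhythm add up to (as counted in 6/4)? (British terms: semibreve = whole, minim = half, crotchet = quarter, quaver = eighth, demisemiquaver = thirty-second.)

13.5

One quarter-note beat = 2 eighth notes.
Each duration in eighth notes: semibreve = 8; crotchet = 2; crotchet tied to minim (crotchet + minim) = 6; crotchet = 2; quaver = 1; semibreve = 8.
Sum: 8 + 2 + 6 + 2 + 1 + 8 = 27.
27 ÷ 2 = 13.5 beats.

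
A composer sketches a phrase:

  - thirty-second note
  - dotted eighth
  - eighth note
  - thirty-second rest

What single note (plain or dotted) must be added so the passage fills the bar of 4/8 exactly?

The bar of 4/8 = 16 thirty-second notes.
Convert each value to thirty-second notes: thirty-second note = 1; dotted eighth = 6; eighth note = 4; thirty-second rest = 1.
Adding: 1 + 6 + 4 + 1 = 12.
Remaining: 16 − 12 = 4 thirty-second notes, which is a eighth note.

eighth note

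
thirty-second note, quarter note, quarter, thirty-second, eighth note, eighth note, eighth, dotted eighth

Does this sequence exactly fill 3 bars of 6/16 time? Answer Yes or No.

One bar of 6/16 = 12 thirty-second notes, so 3 bars = 36.
Working in thirty-second notes: thirty-second note = 1; quarter note = 8; quarter = 8; thirty-second = 1; eighth note = 4; eighth note = 4; eighth = 4; dotted eighth = 6.
Sum: 1 + 8 + 8 + 1 + 4 + 4 + 4 + 6 = 36.
36 equals 36, so the answer is Yes.

Yes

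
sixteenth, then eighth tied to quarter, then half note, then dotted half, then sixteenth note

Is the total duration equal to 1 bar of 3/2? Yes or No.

No

One bar of 3/2 = 24 sixteenth notes.
Express everything in sixteenth notes: sixteenth = 1; eighth tied to quarter (eighth + quarter) = 6; half note = 8; dotted half = 12; sixteenth note = 1.
Sum: 1 + 6 + 8 + 12 + 1 = 28.
28 exceeds 24, so the answer is No.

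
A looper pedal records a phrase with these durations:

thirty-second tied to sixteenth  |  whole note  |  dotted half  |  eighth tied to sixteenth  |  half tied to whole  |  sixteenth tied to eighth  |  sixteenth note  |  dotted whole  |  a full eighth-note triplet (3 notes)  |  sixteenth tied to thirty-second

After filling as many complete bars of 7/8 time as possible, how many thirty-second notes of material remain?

12

One bar of 7/8 = 28 thirty-second notes.
Each duration in thirty-second notes: thirty-second tied to sixteenth (thirty-second + sixteenth) = 3; whole note = 32; dotted half = 24; eighth tied to sixteenth (eighth + sixteenth) = 6; half tied to whole (half + whole) = 48; sixteenth tied to eighth (sixteenth + eighth) = 6; sixteenth note = 2; dotted whole = 48; a full eighth-note triplet (3 notes) (three triplet eighths span one quarter) = 8; sixteenth tied to thirty-second (sixteenth + thirty-second) = 3.
Total: 3 + 32 + 24 + 6 + 48 + 6 + 2 + 48 + 8 + 3 = 180.
180 ÷ 28 = 6 complete bars with 12 thirty-second notes remaining.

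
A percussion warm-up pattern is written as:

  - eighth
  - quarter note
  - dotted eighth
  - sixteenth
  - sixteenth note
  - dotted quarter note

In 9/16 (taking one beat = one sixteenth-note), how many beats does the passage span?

One sixteenth-note beat = 2 thirty-second notes.
In thirty-second notes: eighth = 4; quarter note = 8; dotted eighth = 6; sixteenth = 2; sixteenth note = 2; dotted quarter note = 12.
Altogether 4 + 8 + 6 + 2 + 2 + 12 = 34.
34 ÷ 2 = 17 beats.

17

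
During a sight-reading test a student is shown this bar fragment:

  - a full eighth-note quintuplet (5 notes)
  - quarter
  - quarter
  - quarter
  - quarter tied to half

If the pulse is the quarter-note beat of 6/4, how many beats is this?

One quarter-note beat = 2 eighth notes.
Express everything in eighth notes: a full eighth-note quintuplet (5 notes) (five quintuplet eighths span one half) = 4; quarter = 2; quarter = 2; quarter = 2; quarter tied to half (quarter + half) = 6.
Adding: 4 + 2 + 2 + 2 + 6 = 16.
16 ÷ 2 = 8 beats.

8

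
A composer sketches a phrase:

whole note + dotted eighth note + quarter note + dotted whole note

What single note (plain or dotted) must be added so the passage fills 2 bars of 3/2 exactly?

2 bars of 3/2 = 48 sixteenth notes.
Convert each value to sixteenth notes: whole note = 16; dotted eighth note = 3; quarter note = 4; dotted whole note = 24.
Total: 16 + 3 + 4 + 24 = 47.
Remaining: 48 − 47 = 1 sixteenth note, which is a sixteenth note.

sixteenth note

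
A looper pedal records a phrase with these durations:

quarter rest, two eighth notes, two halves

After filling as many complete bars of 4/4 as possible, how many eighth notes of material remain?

4

One bar of 4/4 = 8 eighth notes.
Each duration in eighth notes: quarter rest = 2; eighth note = 1; eighth note = 1; half = 4; half = 4.
Sum: 2 + 1 + 1 + 4 + 4 = 12.
12 ÷ 8 = 1 complete bar with 4 eighth notes remaining.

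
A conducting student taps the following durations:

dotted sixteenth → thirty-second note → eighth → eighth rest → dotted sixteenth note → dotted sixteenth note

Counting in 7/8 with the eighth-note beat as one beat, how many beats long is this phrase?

4.5

One eighth-note beat = 4 thirty-second notes.
Express everything in thirty-second notes: dotted sixteenth = 3; thirty-second note = 1; eighth = 4; eighth rest = 4; dotted sixteenth note = 3; dotted sixteenth note = 3.
Altogether 3 + 1 + 4 + 4 + 3 + 3 = 18.
18 ÷ 4 = 4.5 beats.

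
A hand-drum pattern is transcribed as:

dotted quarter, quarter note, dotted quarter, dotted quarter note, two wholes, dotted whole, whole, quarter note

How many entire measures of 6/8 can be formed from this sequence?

8

One bar of 6/8 = 6 eighth notes.
Working in eighth notes: dotted quarter = 3; quarter note = 2; dotted quarter = 3; dotted quarter note = 3; whole = 8; whole = 8; dotted whole = 12; whole = 8; quarter note = 2.
Total: 3 + 2 + 3 + 3 + 8 + 8 + 12 + 8 + 2 = 49.
49 ÷ 6 = 8 complete bars with 1 left over.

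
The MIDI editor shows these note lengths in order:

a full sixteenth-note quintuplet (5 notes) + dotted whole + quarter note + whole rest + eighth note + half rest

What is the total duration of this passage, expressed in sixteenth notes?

Express everything in sixteenth notes: a full sixteenth-note quintuplet (5 notes) (five quintuplet sixteenths span one quarter) = 4; dotted whole = 24; quarter note = 4; whole rest = 16; eighth note = 2; half rest = 8.
Sum: 4 + 24 + 4 + 16 + 2 + 8 = 58 sixteenth notes.

58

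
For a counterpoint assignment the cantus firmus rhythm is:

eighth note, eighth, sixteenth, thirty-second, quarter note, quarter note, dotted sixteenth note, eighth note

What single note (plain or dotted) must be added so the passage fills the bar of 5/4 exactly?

dotted eighth note

The bar of 5/4 = 40 thirty-second notes.
In thirty-second notes: eighth note = 4; eighth = 4; sixteenth = 2; thirty-second = 1; quarter note = 8; quarter note = 8; dotted sixteenth note = 3; eighth note = 4.
Altogether 4 + 4 + 2 + 1 + 8 + 8 + 3 + 4 = 34.
Remaining: 40 − 34 = 6 thirty-second notes, which is a dotted eighth note.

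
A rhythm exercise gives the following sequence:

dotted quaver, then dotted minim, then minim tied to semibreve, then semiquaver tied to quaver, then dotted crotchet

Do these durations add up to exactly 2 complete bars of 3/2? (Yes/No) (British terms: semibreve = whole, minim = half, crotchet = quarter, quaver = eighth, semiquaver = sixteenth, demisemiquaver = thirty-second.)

One bar of 3/2 = 24 sixteenth notes, so 2 bars = 48.
Working in sixteenth notes: dotted quaver = 3; dotted minim = 12; minim tied to semibreve (minim + semibreve) = 24; semiquaver tied to quaver (semiquaver + quaver) = 3; dotted crotchet = 6.
Altogether 3 + 12 + 24 + 3 + 6 = 48.
48 equals 48, so the answer is Yes.

Yes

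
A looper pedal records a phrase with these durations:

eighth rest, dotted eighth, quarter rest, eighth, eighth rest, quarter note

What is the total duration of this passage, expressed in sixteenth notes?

17

Each duration in sixteenth notes: eighth rest = 2; dotted eighth = 3; quarter rest = 4; eighth = 2; eighth rest = 2; quarter note = 4.
Total: 2 + 3 + 4 + 2 + 2 + 4 = 17 sixteenth notes.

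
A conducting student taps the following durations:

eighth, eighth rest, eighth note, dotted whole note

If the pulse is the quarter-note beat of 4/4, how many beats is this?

One quarter-note beat = 2 eighth notes.
Working in eighth notes: eighth = 1; eighth rest = 1; eighth note = 1; dotted whole note = 12.
Adding: 1 + 1 + 1 + 12 = 15.
15 ÷ 2 = 7.5 beats.

7.5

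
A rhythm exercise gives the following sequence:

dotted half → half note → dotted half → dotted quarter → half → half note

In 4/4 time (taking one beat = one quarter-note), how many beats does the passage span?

13.5

One quarter-note beat = 2 eighth notes.
Each duration in eighth notes: dotted half = 6; half note = 4; dotted half = 6; dotted quarter = 3; half = 4; half note = 4.
Adding: 6 + 4 + 6 + 3 + 4 + 4 = 27.
27 ÷ 2 = 13.5 beats.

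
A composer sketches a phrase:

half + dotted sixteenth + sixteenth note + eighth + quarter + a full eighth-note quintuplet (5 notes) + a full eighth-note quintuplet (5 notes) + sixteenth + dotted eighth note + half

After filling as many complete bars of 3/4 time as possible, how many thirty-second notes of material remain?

17

One bar of 3/4 = 24 thirty-second notes.
Express everything in thirty-second notes: half = 16; dotted sixteenth = 3; sixteenth note = 2; eighth = 4; quarter = 8; a full eighth-note quintuplet (5 notes) (five quintuplet eighths span one half) = 16; a full eighth-note quintuplet (5 notes) (five quintuplet eighths span one half) = 16; sixteenth = 2; dotted eighth note = 6; half = 16.
Adding: 16 + 3 + 2 + 4 + 8 + 16 + 16 + 2 + 6 + 16 = 89.
89 ÷ 24 = 3 complete bars with 17 thirty-second notes remaining.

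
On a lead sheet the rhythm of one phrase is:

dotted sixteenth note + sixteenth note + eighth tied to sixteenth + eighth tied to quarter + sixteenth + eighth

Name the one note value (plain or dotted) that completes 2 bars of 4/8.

dotted sixteenth note

2 bars of 4/8 = 32 thirty-second notes.
Convert each value to thirty-second notes: dotted sixteenth note = 3; sixteenth note = 2; eighth tied to sixteenth (eighth + sixteenth) = 6; eighth tied to quarter (eighth + quarter) = 12; sixteenth = 2; eighth = 4.
Altogether 3 + 2 + 6 + 12 + 2 + 4 = 29.
Remaining: 32 − 29 = 3 thirty-second notes, which is a dotted sixteenth note.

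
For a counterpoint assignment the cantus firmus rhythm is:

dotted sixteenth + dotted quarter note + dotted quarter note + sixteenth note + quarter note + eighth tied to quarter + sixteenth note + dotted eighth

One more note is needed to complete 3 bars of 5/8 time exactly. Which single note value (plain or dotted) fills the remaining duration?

3 bars of 5/8 = 60 thirty-second notes.
Express everything in thirty-second notes: dotted sixteenth = 3; dotted quarter note = 12; dotted quarter note = 12; sixteenth note = 2; quarter note = 8; eighth tied to quarter (eighth + quarter) = 12; sixteenth note = 2; dotted eighth = 6.
Sum: 3 + 12 + 12 + 2 + 8 + 12 + 2 + 6 = 57.
Remaining: 60 − 57 = 3 thirty-second notes, which is a dotted sixteenth note.

dotted sixteenth note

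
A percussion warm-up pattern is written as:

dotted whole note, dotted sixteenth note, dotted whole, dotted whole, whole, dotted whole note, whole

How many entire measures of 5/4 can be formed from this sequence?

One bar of 5/4 = 40 thirty-second notes.
Express everything in thirty-second notes: dotted whole note = 48; dotted sixteenth note = 3; dotted whole = 48; dotted whole = 48; whole = 32; dotted whole note = 48; whole = 32.
Altogether 48 + 3 + 48 + 48 + 32 + 48 + 32 = 259.
259 ÷ 40 = 6 complete bars with 19 left over.

6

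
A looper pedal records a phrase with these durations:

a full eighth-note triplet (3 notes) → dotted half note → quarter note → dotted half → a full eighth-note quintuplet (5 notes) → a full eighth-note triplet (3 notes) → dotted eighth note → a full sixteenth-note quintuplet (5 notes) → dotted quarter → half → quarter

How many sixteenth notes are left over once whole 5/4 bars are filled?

One bar of 5/4 = 20 sixteenth notes.
Convert each value to sixteenth notes: a full eighth-note triplet (3 notes) (three triplet eighths span one quarter) = 4; dotted half note = 12; quarter note = 4; dotted half = 12; a full eighth-note quintuplet (5 notes) (five quintuplet eighths span one half) = 8; a full eighth-note triplet (3 notes) (three triplet eighths span one quarter) = 4; dotted eighth note = 3; a full sixteenth-note quintuplet (5 notes) (five quintuplet sixteenths span one quarter) = 4; dotted quarter = 6; half = 8; quarter = 4.
Adding: 4 + 12 + 4 + 12 + 8 + 4 + 3 + 4 + 6 + 8 + 4 = 69.
69 ÷ 20 = 3 complete bars with 9 sixteenth notes remaining.

9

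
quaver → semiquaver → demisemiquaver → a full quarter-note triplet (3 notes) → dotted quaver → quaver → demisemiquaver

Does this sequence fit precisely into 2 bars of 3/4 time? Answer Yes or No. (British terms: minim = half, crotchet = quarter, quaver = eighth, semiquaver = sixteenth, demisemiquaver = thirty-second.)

One bar of 3/4 = 24 thirty-second notes, so 2 bars = 48.
Working in thirty-second notes: quaver = 4; semiquaver = 2; demisemiquaver = 1; a full quarter-note triplet (3 notes) (three triplet quarters span one half) = 16; dotted quaver = 6; quaver = 4; demisemiquaver = 1.
Total: 4 + 2 + 1 + 16 + 6 + 4 + 1 = 34.
34 falls short of 48, so the answer is No.

No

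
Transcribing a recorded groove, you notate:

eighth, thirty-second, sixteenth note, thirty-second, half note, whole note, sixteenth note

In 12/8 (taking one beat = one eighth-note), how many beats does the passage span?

14.5

One eighth-note beat = 4 thirty-second notes.
Express everything in thirty-second notes: eighth = 4; thirty-second = 1; sixteenth note = 2; thirty-second = 1; half note = 16; whole note = 32; sixteenth note = 2.
Altogether 4 + 1 + 2 + 1 + 16 + 32 + 2 = 58.
58 ÷ 4 = 14.5 beats.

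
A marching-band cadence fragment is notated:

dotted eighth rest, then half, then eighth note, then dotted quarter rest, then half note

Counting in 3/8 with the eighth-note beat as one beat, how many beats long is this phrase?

13.5

One eighth-note beat = 2 sixteenth notes.
Express everything in sixteenth notes: dotted eighth rest = 3; half = 8; eighth note = 2; dotted quarter rest = 6; half note = 8.
Total: 3 + 8 + 2 + 6 + 8 = 27.
27 ÷ 2 = 13.5 beats.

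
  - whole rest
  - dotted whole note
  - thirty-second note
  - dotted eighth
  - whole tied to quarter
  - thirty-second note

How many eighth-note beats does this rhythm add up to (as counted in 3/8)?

One eighth-note beat = 4 thirty-second notes.
Convert each value to thirty-second notes: whole rest = 32; dotted whole note = 48; thirty-second note = 1; dotted eighth = 6; whole tied to quarter (whole + quarter) = 40; thirty-second note = 1.
Total: 32 + 48 + 1 + 6 + 40 + 1 = 128.
128 ÷ 4 = 32 beats.

32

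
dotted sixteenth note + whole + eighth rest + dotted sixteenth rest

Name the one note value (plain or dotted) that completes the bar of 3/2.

The bar of 3/2 = 48 thirty-second notes.
Express everything in thirty-second notes: dotted sixteenth note = 3; whole = 32; eighth rest = 4; dotted sixteenth rest = 3.
Altogether 3 + 32 + 4 + 3 = 42.
Remaining: 48 − 42 = 6 thirty-second notes, which is a dotted eighth note.

dotted eighth note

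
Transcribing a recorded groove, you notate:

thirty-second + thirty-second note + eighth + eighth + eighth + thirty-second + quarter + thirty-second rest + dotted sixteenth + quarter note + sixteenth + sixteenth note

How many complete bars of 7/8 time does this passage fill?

One bar of 7/8 = 28 thirty-second notes.
Each duration in thirty-second notes: thirty-second = 1; thirty-second note = 1; eighth = 4; eighth = 4; eighth = 4; thirty-second = 1; quarter = 8; thirty-second rest = 1; dotted sixteenth = 3; quarter note = 8; sixteenth = 2; sixteenth note = 2.
Adding: 1 + 1 + 4 + 4 + 4 + 1 + 8 + 1 + 3 + 8 + 2 + 2 = 39.
39 ÷ 28 = 1 complete bar with 11 left over.

1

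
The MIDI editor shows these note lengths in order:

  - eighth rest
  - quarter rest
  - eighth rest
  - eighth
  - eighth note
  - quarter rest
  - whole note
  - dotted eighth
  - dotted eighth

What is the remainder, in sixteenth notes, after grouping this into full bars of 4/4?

6

One bar of 4/4 = 16 sixteenth notes.
Express everything in sixteenth notes: eighth rest = 2; quarter rest = 4; eighth rest = 2; eighth = 2; eighth note = 2; quarter rest = 4; whole note = 16; dotted eighth = 3; dotted eighth = 3.
Total: 2 + 4 + 2 + 2 + 2 + 4 + 16 + 3 + 3 = 38.
38 ÷ 16 = 2 complete bars with 6 sixteenth notes remaining.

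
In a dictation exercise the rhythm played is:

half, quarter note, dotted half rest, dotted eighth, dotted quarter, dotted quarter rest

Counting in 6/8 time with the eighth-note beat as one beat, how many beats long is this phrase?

One eighth-note beat = 2 sixteenth notes.
Each duration in sixteenth notes: half = 8; quarter note = 4; dotted half rest = 12; dotted eighth = 3; dotted quarter = 6; dotted quarter rest = 6.
Adding: 8 + 4 + 12 + 3 + 6 + 6 = 39.
39 ÷ 2 = 19.5 beats.

19.5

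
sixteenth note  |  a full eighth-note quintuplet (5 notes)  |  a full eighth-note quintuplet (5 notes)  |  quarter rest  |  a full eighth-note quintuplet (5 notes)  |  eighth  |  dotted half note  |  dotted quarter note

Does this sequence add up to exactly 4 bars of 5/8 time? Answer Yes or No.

No

One bar of 5/8 = 10 sixteenth notes, so 4 bars = 40.
In sixteenth notes: sixteenth note = 1; a full eighth-note quintuplet (5 notes) (five quintuplet eighths span one half) = 8; a full eighth-note quintuplet (5 notes) (five quintuplet eighths span one half) = 8; quarter rest = 4; a full eighth-note quintuplet (5 notes) (five quintuplet eighths span one half) = 8; eighth = 2; dotted half note = 12; dotted quarter note = 6.
Adding: 1 + 8 + 8 + 4 + 8 + 2 + 12 + 6 = 49.
49 exceeds 40, so the answer is No.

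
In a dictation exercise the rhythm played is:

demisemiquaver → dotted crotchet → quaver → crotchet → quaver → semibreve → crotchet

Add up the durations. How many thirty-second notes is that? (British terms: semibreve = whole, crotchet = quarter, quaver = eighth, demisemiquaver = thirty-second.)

69

Express everything in thirty-second notes: demisemiquaver = 1; dotted crotchet = 12; quaver = 4; crotchet = 8; quaver = 4; semibreve = 32; crotchet = 8.
Adding: 1 + 12 + 4 + 8 + 4 + 32 + 8 = 69 thirty-second notes.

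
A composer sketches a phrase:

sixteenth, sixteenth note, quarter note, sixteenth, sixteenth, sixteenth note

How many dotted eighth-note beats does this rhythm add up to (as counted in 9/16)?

3

One dotted eighth-note beat = 3 sixteenth notes.
Convert each value to sixteenth notes: sixteenth = 1; sixteenth note = 1; quarter note = 4; sixteenth = 1; sixteenth = 1; sixteenth note = 1.
Adding: 1 + 1 + 4 + 1 + 1 + 1 = 9.
9 ÷ 3 = 3 beats.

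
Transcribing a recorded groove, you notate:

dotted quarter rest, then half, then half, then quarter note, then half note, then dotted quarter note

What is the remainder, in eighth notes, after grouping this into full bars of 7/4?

One bar of 7/4 = 14 eighth notes.
Working in eighth notes: dotted quarter rest = 3; half = 4; half = 4; quarter note = 2; half note = 4; dotted quarter note = 3.
Altogether 3 + 4 + 4 + 2 + 4 + 3 = 20.
20 ÷ 14 = 1 complete bar with 6 eighth notes remaining.

6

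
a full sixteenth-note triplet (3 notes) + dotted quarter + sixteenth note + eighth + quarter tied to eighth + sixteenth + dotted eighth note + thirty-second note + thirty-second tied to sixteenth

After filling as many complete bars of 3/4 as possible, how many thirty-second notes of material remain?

One bar of 3/4 = 24 thirty-second notes.
Each duration in thirty-second notes: a full sixteenth-note triplet (3 notes) (three triplet sixteenths span one eighth) = 4; dotted quarter = 12; sixteenth note = 2; eighth = 4; quarter tied to eighth (quarter + eighth) = 12; sixteenth = 2; dotted eighth note = 6; thirty-second note = 1; thirty-second tied to sixteenth (thirty-second + sixteenth) = 3.
Total: 4 + 12 + 2 + 4 + 12 + 2 + 6 + 1 + 3 = 46.
46 ÷ 24 = 1 complete bar with 22 thirty-second notes remaining.

22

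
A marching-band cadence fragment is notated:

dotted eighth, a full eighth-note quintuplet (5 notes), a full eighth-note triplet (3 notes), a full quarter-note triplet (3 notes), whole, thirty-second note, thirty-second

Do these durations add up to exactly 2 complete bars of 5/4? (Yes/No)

One bar of 5/4 = 40 thirty-second notes, so 2 bars = 80.
In thirty-second notes: dotted eighth = 6; a full eighth-note quintuplet (5 notes) (five quintuplet eighths span one half) = 16; a full eighth-note triplet (3 notes) (three triplet eighths span one quarter) = 8; a full quarter-note triplet (3 notes) (three triplet quarters span one half) = 16; whole = 32; thirty-second note = 1; thirty-second = 1.
Total: 6 + 16 + 8 + 16 + 32 + 1 + 1 = 80.
80 equals 80, so the answer is Yes.

Yes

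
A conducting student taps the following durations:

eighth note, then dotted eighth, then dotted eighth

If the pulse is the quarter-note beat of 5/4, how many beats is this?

2

One quarter-note beat = 4 sixteenth notes.
Convert each value to sixteenth notes: eighth note = 2; dotted eighth = 3; dotted eighth = 3.
Altogether 2 + 3 + 3 = 8.
8 ÷ 4 = 2 beats.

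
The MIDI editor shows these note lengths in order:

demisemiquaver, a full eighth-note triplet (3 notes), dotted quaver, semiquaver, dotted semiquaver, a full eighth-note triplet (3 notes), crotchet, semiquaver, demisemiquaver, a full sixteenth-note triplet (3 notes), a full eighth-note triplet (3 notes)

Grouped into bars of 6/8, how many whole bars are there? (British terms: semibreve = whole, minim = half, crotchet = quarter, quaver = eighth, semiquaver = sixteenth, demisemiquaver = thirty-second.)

2

One bar of 6/8 = 24 thirty-second notes.
Convert each value to thirty-second notes: demisemiquaver = 1; a full eighth-note triplet (3 notes) (three triplet eighths span one quarter) = 8; dotted quaver = 6; semiquaver = 2; dotted semiquaver = 3; a full eighth-note triplet (3 notes) (three triplet eighths span one quarter) = 8; crotchet = 8; semiquaver = 2; demisemiquaver = 1; a full sixteenth-note triplet (3 notes) (three triplet sixteenths span one eighth) = 4; a full eighth-note triplet (3 notes) (three triplet eighths span one quarter) = 8.
Sum: 1 + 8 + 6 + 2 + 3 + 8 + 8 + 2 + 1 + 4 + 8 = 51.
51 ÷ 24 = 2 complete bars with 3 left over.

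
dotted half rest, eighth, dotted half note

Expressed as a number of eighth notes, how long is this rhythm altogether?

Working in eighth notes: dotted half rest = 6; eighth = 1; dotted half note = 6.
Sum: 6 + 1 + 6 = 13 eighth notes.

13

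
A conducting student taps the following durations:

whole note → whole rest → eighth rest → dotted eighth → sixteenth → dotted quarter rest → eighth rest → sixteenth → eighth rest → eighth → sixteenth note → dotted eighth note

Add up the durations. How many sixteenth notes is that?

In sixteenth notes: whole note = 16; whole rest = 16; eighth rest = 2; dotted eighth = 3; sixteenth = 1; dotted quarter rest = 6; eighth rest = 2; sixteenth = 1; eighth rest = 2; eighth = 2; sixteenth note = 1; dotted eighth note = 3.
Sum: 16 + 16 + 2 + 3 + 1 + 6 + 2 + 1 + 2 + 2 + 1 + 3 = 55 sixteenth notes.

55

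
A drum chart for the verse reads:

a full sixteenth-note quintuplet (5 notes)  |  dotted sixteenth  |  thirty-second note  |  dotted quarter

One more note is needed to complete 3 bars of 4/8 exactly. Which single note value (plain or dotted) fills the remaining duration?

dotted half note

3 bars of 4/8 = 48 thirty-second notes.
Express everything in thirty-second notes: a full sixteenth-note quintuplet (5 notes) (five quintuplet sixteenths span one quarter) = 8; dotted sixteenth = 3; thirty-second note = 1; dotted quarter = 12.
Total: 8 + 3 + 1 + 12 = 24.
Remaining: 48 − 24 = 24 thirty-second notes, which is a dotted half note.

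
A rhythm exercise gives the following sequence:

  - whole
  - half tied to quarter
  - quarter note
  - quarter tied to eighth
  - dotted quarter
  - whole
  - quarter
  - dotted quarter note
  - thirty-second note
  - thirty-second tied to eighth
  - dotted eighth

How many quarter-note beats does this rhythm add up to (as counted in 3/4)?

19

One quarter-note beat = 8 thirty-second notes.
Working in thirty-second notes: whole = 32; half tied to quarter (half + quarter) = 24; quarter note = 8; quarter tied to eighth (quarter + eighth) = 12; dotted quarter = 12; whole = 32; quarter = 8; dotted quarter note = 12; thirty-second note = 1; thirty-second tied to eighth (thirty-second + eighth) = 5; dotted eighth = 6.
Altogether 32 + 24 + 8 + 12 + 12 + 32 + 8 + 12 + 1 + 5 + 6 = 152.
152 ÷ 8 = 19 beats.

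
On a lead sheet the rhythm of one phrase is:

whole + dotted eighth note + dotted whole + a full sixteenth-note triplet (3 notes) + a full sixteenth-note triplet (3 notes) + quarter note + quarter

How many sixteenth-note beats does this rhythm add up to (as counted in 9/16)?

One sixteenth-note beat = 2 thirty-second notes.
Express everything in thirty-second notes: whole = 32; dotted eighth note = 6; dotted whole = 48; a full sixteenth-note triplet (3 notes) (three triplet sixteenths span one eighth) = 4; a full sixteenth-note triplet (3 notes) (three triplet sixteenths span one eighth) = 4; quarter note = 8; quarter = 8.
Total: 32 + 6 + 48 + 4 + 4 + 8 + 8 = 110.
110 ÷ 2 = 55 beats.

55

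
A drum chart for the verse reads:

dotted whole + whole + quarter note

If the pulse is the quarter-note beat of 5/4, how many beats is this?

11

One quarter-note beat = 2 eighth notes.
Convert each value to eighth notes: dotted whole = 12; whole = 8; quarter note = 2.
Adding: 12 + 8 + 2 = 22.
22 ÷ 2 = 11 beats.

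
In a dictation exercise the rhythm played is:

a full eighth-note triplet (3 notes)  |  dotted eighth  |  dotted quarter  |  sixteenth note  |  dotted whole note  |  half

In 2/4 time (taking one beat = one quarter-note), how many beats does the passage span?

One quarter-note beat = 4 sixteenth notes.
Convert each value to sixteenth notes: a full eighth-note triplet (3 notes) (three triplet eighths span one quarter) = 4; dotted eighth = 3; dotted quarter = 6; sixteenth note = 1; dotted whole note = 24; half = 8.
Total: 4 + 3 + 6 + 1 + 24 + 8 = 46.
46 ÷ 4 = 11.5 beats.

11.5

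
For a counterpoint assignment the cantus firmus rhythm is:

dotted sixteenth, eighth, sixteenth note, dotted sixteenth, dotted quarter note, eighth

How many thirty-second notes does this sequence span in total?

28

Convert each value to thirty-second notes: dotted sixteenth = 3; eighth = 4; sixteenth note = 2; dotted sixteenth = 3; dotted quarter note = 12; eighth = 4.
Total: 3 + 4 + 2 + 3 + 12 + 4 = 28 thirty-second notes.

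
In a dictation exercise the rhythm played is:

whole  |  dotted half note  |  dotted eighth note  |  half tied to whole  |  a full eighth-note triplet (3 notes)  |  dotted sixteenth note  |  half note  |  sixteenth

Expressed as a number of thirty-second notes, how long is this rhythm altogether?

139

Working in thirty-second notes: whole = 32; dotted half note = 24; dotted eighth note = 6; half tied to whole (half + whole) = 48; a full eighth-note triplet (3 notes) (three triplet eighths span one quarter) = 8; dotted sixteenth note = 3; half note = 16; sixteenth = 2.
Sum: 32 + 24 + 6 + 48 + 8 + 3 + 16 + 2 = 139 thirty-second notes.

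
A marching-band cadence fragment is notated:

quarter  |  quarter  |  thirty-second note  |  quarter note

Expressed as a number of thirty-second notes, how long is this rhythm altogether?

25

Each duration in thirty-second notes: quarter = 8; quarter = 8; thirty-second note = 1; quarter note = 8.
Adding: 8 + 8 + 1 + 8 = 25 thirty-second notes.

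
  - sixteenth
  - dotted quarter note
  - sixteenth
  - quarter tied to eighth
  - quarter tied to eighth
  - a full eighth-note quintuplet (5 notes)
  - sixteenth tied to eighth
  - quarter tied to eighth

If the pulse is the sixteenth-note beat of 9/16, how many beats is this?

One sixteenth-note beat = 2 thirty-second notes.
Convert each value to thirty-second notes: sixteenth = 2; dotted quarter note = 12; sixteenth = 2; quarter tied to eighth (quarter + eighth) = 12; quarter tied to eighth (quarter + eighth) = 12; a full eighth-note quintuplet (5 notes) (five quintuplet eighths span one half) = 16; sixteenth tied to eighth (sixteenth + eighth) = 6; quarter tied to eighth (quarter + eighth) = 12.
Adding: 2 + 12 + 2 + 12 + 12 + 16 + 6 + 12 = 74.
74 ÷ 2 = 37 beats.

37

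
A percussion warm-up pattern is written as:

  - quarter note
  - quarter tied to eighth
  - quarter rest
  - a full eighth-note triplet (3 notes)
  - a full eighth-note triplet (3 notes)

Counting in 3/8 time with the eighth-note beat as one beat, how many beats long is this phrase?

11

One eighth-note beat = 2 sixteenth notes.
Each duration in sixteenth notes: quarter note = 4; quarter tied to eighth (quarter + eighth) = 6; quarter rest = 4; a full eighth-note triplet (3 notes) (three triplet eighths span one quarter) = 4; a full eighth-note triplet (3 notes) (three triplet eighths span one quarter) = 4.
Adding: 4 + 6 + 4 + 4 + 4 = 22.
22 ÷ 2 = 11 beats.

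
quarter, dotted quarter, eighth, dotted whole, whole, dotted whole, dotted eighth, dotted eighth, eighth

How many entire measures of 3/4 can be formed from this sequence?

7

One bar of 3/4 = 12 sixteenth notes.
Convert each value to sixteenth notes: quarter = 4; dotted quarter = 6; eighth = 2; dotted whole = 24; whole = 16; dotted whole = 24; dotted eighth = 3; dotted eighth = 3; eighth = 2.
Adding: 4 + 6 + 2 + 24 + 16 + 24 + 3 + 3 + 2 = 84.
84 ÷ 12 = 7 complete bars with 0 left over.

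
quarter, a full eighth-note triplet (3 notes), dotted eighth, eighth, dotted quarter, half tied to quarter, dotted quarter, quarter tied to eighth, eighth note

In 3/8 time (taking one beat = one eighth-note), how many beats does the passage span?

22.5

One eighth-note beat = 2 sixteenth notes.
Each duration in sixteenth notes: quarter = 4; a full eighth-note triplet (3 notes) (three triplet eighths span one quarter) = 4; dotted eighth = 3; eighth = 2; dotted quarter = 6; half tied to quarter (half + quarter) = 12; dotted quarter = 6; quarter tied to eighth (quarter + eighth) = 6; eighth note = 2.
Sum: 4 + 4 + 3 + 2 + 6 + 12 + 6 + 6 + 2 = 45.
45 ÷ 2 = 22.5 beats.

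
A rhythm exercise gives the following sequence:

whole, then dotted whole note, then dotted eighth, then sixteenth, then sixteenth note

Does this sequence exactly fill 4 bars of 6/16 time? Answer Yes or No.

One bar of 6/16 = 6 sixteenth notes, so 4 bars = 24.
Convert each value to sixteenth notes: whole = 16; dotted whole note = 24; dotted eighth = 3; sixteenth = 1; sixteenth note = 1.
Altogether 16 + 24 + 3 + 1 + 1 = 45.
45 exceeds 24, so the answer is No.

No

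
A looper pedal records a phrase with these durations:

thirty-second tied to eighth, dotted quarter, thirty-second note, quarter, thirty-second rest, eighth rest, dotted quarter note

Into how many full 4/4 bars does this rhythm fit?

1

One bar of 4/4 = 32 thirty-second notes.
Express everything in thirty-second notes: thirty-second tied to eighth (thirty-second + eighth) = 5; dotted quarter = 12; thirty-second note = 1; quarter = 8; thirty-second rest = 1; eighth rest = 4; dotted quarter note = 12.
Adding: 5 + 12 + 1 + 8 + 1 + 4 + 12 = 43.
43 ÷ 32 = 1 complete bar with 11 left over.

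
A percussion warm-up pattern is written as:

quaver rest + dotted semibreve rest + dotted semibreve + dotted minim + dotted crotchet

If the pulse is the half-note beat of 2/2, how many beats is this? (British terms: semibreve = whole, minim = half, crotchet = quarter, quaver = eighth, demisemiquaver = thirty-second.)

8.5

One half-note beat = 4 eighth notes.
Convert each value to eighth notes: quaver rest = 1; dotted semibreve rest = 12; dotted semibreve = 12; dotted minim = 6; dotted crotchet = 3.
Total: 1 + 12 + 12 + 6 + 3 = 34.
34 ÷ 4 = 8.5 beats.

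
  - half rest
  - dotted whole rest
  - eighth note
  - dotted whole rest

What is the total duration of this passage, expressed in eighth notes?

Express everything in eighth notes: half rest = 4; dotted whole rest = 12; eighth note = 1; dotted whole rest = 12.
Altogether 4 + 12 + 1 + 12 = 29 eighth notes.

29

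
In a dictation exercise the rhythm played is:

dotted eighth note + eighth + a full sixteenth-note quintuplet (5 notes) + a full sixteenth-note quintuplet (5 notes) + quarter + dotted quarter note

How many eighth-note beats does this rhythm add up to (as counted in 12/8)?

11.5

One eighth-note beat = 2 sixteenth notes.
Convert each value to sixteenth notes: dotted eighth note = 3; eighth = 2; a full sixteenth-note quintuplet (5 notes) (five quintuplet sixteenths span one quarter) = 4; a full sixteenth-note quintuplet (5 notes) (five quintuplet sixteenths span one quarter) = 4; quarter = 4; dotted quarter note = 6.
Adding: 3 + 2 + 4 + 4 + 4 + 6 = 23.
23 ÷ 2 = 11.5 beats.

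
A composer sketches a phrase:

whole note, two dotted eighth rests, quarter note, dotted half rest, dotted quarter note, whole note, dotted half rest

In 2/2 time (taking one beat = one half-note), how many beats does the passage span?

One half-note beat = 8 sixteenth notes.
In sixteenth notes: whole note = 16; dotted eighth rest = 3; dotted eighth rest = 3; quarter note = 4; dotted half rest = 12; dotted quarter note = 6; whole note = 16; dotted half rest = 12.
Altogether 16 + 3 + 3 + 4 + 12 + 6 + 16 + 12 = 72.
72 ÷ 8 = 9 beats.

9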